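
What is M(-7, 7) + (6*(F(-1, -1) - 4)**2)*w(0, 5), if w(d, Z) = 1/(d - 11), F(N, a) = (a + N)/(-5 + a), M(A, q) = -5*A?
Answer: 83/3 ≈ 27.667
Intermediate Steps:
F(N, a) = (N + a)/(-5 + a)
w(d, Z) = 1/(-11 + d)
M(-7, 7) + (6*(F(-1, -1) - 4)**2)*w(0, 5) = -5*(-7) + (6*((-1 - 1)/(-5 - 1) - 4)**2)/(-11 + 0) = 35 + (6*(-2/(-6) - 4)**2)/(-11) = 35 + (6*(-1/6*(-2) - 4)**2)*(-1/11) = 35 + (6*(1/3 - 4)**2)*(-1/11) = 35 + (6*(-11/3)**2)*(-1/11) = 35 + (6*(121/9))*(-1/11) = 35 + (242/3)*(-1/11) = 35 - 22/3 = 83/3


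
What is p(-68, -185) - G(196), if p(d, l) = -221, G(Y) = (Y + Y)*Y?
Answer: -77053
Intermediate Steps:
G(Y) = 2*Y² (G(Y) = (2*Y)*Y = 2*Y²)
p(-68, -185) - G(196) = -221 - 2*196² = -221 - 2*38416 = -221 - 1*76832 = -221 - 76832 = -77053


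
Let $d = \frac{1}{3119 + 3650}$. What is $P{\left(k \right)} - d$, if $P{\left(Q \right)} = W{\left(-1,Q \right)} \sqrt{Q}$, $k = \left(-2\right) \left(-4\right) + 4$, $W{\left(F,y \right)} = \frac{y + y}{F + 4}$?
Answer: $- \frac{1}{6769} + 16 \sqrt{3} \approx 27.713$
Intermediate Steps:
$W{\left(F,y \right)} = \frac{2 y}{4 + F}$
$d = \frac{1}{6769} \approx 0.00014773$
$k = 12$ ($k = 8 + 4 = 12$)
$P{\left(Q \right)} = \frac{2 Q^{\frac{3}{2}}}{3}$ ($P{\left(Q \right)} = \frac{2 Q}{4 - 1} \sqrt{Q} = \frac{2 Q}{3} \sqrt{Q} = \frac{2 Q^{\frac{3}{2}}}{3}$)
$P{\left(k \right)} - d = \frac{2 \cdot 12^{\frac{3}{2}}}{3} - \frac{1}{6769} = \frac{2 \cdot 24 \sqrt{3}}{3} - \frac{1}{6769} = 16 \sqrt{3} - \frac{1}{6769} = - \frac{1}{6769} + 16 \sqrt{3}$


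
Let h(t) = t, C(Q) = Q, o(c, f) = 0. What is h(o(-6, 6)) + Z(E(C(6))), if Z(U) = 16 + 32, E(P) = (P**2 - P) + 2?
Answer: 48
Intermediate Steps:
E(P) = 2 + P**2 - P
Z(U) = 48
h(o(-6, 6)) + Z(E(C(6))) = 0 + 48 = 48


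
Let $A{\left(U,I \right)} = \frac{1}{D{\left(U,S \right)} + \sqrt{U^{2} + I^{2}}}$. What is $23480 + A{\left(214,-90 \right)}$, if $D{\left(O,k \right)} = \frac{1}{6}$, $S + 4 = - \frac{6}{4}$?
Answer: $\frac{45557187394}{1940255} + \frac{72 \sqrt{13474}}{1940255} \approx 23480.0$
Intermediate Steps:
$S = - \frac{11}{2}$ ($S = -4 - \frac{6}{4} = -4 - \frac{3}{2} = - \frac{11}{2} \approx -5.5$)
$D{\left(O,k \right)} = \frac{1}{6}$
$A{\left(U,I \right)} = \frac{1}{\frac{1}{6} + \sqrt{I^{2} + U^{2}}}$ ($A{\left(U,I \right)} = \frac{1}{\frac{1}{6} + \sqrt{U^{2} + I^{2}}} = \frac{1}{\frac{1}{6} + \sqrt{I^{2} + U^{2}}}$)
$23480 + A{\left(214,-90 \right)} = 23480 + \frac{6}{1 + 6 \sqrt{\left(-90\right)^{2} + 214^{2}}} = 23480 + \frac{6}{1 + 6 \sqrt{8100 + 45796}} = 23480 + \frac{6}{1 + 6 \sqrt{53896}} = 23480 + \frac{6}{1 + 6 \cdot 2 \sqrt{13474}} = 23480 + \frac{6}{1 + 12 \sqrt{13474}}$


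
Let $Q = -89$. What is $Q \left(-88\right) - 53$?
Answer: $7779$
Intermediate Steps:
$Q \left(-88\right) - 53 = \left(-89\right) \left(-88\right) - 53 = 7832 - 53 = 7779$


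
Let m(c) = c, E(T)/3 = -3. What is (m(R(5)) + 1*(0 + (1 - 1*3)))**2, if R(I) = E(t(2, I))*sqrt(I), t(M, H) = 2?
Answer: 409 + 36*sqrt(5) ≈ 489.50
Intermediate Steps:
E(T) = -9 (E(T) = 3*(-3) = -9)
R(I) = -9*sqrt(I)
(m(R(5)) + 1*(0 + (1 - 1*3)))**2 = (-9*sqrt(5) + 1*(0 + (1 - 1*3)))**2 = (-9*sqrt(5) + 1*(0 + (1 - 3)))**2 = (-9*sqrt(5) + 1*(0 - 2))**2 = (-9*sqrt(5) + 1*(-2))**2 = (-9*sqrt(5) - 2)**2 = (-2 - 9*sqrt(5))**2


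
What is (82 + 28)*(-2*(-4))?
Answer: 880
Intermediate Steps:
(82 + 28)*(-2*(-4)) = 110*8 = 880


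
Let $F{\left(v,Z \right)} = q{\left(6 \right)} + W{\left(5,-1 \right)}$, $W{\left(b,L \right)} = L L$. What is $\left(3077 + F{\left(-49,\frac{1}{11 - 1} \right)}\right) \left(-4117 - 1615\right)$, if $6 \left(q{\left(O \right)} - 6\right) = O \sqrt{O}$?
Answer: $-17677488 - 5732 \sqrt{6} \approx -1.7692 \cdot 10^{7}$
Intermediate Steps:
$W{\left(b,L \right)} = L^{2}$
$q{\left(O \right)} = 6 + \frac{O^{\frac{3}{2}}}{6}$ ($q{\left(O \right)} = 6 + \frac{O \sqrt{O}}{6} = 6 + \frac{O^{\frac{3}{2}}}{6}$)
$F{\left(v,Z \right)} = 7 + \sqrt{6}$ ($F{\left(v,Z \right)} = \left(6 + \frac{6^{\frac{3}{2}}}{6}\right) + \left(-1\right)^{2} = \left(6 + \frac{6 \sqrt{6}}{6}\right) + 1 = \left(6 + \sqrt{6}\right) + 1 = 7 + \sqrt{6}$)
$\left(3077 + F{\left(-49,\frac{1}{11 - 1} \right)}\right) \left(-4117 - 1615\right) = \left(3077 + \left(7 + \sqrt{6}\right)\right) \left(-4117 - 1615\right) = \left(3084 + \sqrt{6}\right) \left(-5732\right) = -17677488 - 5732 \sqrt{6}$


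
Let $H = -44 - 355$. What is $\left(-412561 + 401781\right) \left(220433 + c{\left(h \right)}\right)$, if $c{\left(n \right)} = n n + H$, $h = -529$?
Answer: $-5388652500$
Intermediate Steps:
$H = -399$ ($H = -44 - 355 = -399$)
$c{\left(n \right)} = -399 + n^{2}$ ($c{\left(n \right)} = n n - 399 = n^{2} - 399 = -399 + n^{2}$)
$\left(-412561 + 401781\right) \left(220433 + c{\left(h \right)}\right) = \left(-412561 + 401781\right) \left(220433 - \left(399 - \left(-529\right)^{2}\right)\right) = - 10780 \left(220433 + \left(-399 + 279841\right)\right) = - 10780 \left(220433 + 279442\right) = \left(-10780\right) 499875 = -5388652500$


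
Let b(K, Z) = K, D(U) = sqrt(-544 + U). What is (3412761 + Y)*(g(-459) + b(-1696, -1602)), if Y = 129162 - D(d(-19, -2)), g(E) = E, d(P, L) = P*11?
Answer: -7632844065 + 2155*I*sqrt(753) ≈ -7.6328e+9 + 59135.0*I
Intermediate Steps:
d(P, L) = 11*P
Y = 129162 - I*sqrt(753) (Y = 129162 - sqrt(-544 + 11*(-19)) = 129162 - sqrt(-544 - 209) = 129162 - sqrt(-753) = 129162 - I*sqrt(753) ≈ 1.2916e+5 - 27.441*I)
(3412761 + Y)*(g(-459) + b(-1696, -1602)) = (3412761 + (129162 - I*sqrt(753)))*(-459 - 1696) = (3541923 - I*sqrt(753))*(-2155) = -7632844065 + 2155*I*sqrt(753)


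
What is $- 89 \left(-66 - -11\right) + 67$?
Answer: $4962$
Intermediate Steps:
$- 89 \left(-66 - -11\right) + 67 = - 89 \left(-66 + 11\right) + 67 = \left(-89\right) \left(-55\right) + 67 = 4895 + 67 = 4962$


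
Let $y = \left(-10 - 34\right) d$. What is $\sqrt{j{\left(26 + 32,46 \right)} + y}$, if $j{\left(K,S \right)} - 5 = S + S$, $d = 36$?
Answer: $i \sqrt{1487} \approx 38.562 i$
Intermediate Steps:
$j{\left(K,S \right)} = 5 + 2 S$ ($j{\left(K,S \right)} = 5 + \left(S + S\right) = 5 + 2 S$)
$y = -1584$ ($y = \left(-10 - 34\right) 36 = \left(-44\right) 36 = -1584$)
$\sqrt{j{\left(26 + 32,46 \right)} + y} = \sqrt{\left(5 + 2 \cdot 46\right) - 1584} = \sqrt{\left(5 + 92\right) - 1584} = \sqrt{97 - 1584} = \sqrt{-1487} = i \sqrt{1487}$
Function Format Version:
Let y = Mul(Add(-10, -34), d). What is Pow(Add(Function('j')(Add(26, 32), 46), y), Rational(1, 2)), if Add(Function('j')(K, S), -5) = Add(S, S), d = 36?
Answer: Mul(I, Pow(1487, Rational(1, 2))) ≈ Mul(38.562, I)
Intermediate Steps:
Function('j')(K, S) = Add(5, Mul(2, S)) (Function('j')(K, S) = Add(5, Add(S, S)) = Add(5, Mul(2, S)))
y = -1584 (y = Mul(Add(-10, -34), 36) = Mul(-44, 36) = -1584)
Pow(Add(Function('j')(Add(26, 32), 46), y), Rational(1, 2)) = Pow(Add(Add(5, Mul(2, 46)), -1584), Rational(1, 2)) = Pow(Add(Add(5, 92), -1584), Rational(1, 2)) = Pow(Add(97, -1584), Rational(1, 2)) = Pow(-1487, Rational(1, 2)) = Mul(I, Pow(1487, Rational(1, 2)))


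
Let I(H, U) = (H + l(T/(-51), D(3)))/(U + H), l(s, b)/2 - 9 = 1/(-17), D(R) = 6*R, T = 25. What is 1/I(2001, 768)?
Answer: 47073/34321 ≈ 1.3716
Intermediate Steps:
l(s, b) = 304/17 (l(s, b) = 18 + 2/(-17) = 18 + 2*(-1/17) = 18 - 2/17 = 304/17)
I(H, U) = (304/17 + H)/(H + U) (I(H, U) = (H + 304/17)/(U + H) = (304/17 + H)/(H + U))
1/I(2001, 768) = 1/((304/17 + 2001)/(2001 + 768)) = 1/((34321/17)/2769) = 1/((1/2769)*(34321/17)) = 1/(34321/47073) = 47073/34321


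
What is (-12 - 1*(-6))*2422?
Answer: -14532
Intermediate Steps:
(-12 - 1*(-6))*2422 = (-12 + 6)*2422 = -6*2422 = -14532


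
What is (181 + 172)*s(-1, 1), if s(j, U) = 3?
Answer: 1059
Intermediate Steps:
(181 + 172)*s(-1, 1) = (181 + 172)*3 = 353*3 = 1059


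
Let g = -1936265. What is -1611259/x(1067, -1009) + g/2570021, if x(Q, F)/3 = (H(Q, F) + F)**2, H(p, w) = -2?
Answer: -10078260820634/7880617303623 ≈ -1.2789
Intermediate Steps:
x(Q, F) = 3*(-2 + F)**2
-1611259/x(1067, -1009) + g/2570021 = -1611259*1/(3*(-2 - 1009)**2) - 1936265/2570021 = -1611259/(3*(-1011)**2) - 1936265*1/2570021 = -1611259/(3*1022121) - 1936265/2570021 = -1611259/3066363 - 1936265/2570021 = -10078260820634/7880617303623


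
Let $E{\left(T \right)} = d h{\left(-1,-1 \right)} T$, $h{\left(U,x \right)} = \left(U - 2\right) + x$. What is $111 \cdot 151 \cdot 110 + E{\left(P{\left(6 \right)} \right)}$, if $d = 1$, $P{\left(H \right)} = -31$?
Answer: $1843834$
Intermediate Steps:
$h{\left(U,x \right)} = -2 + U + x$ ($h{\left(U,x \right)} = \left(-2 + U\right) + x = -2 + U + x$)
$E{\left(T \right)} = - 4 T$ ($E{\left(T \right)} = 1 \left(-2 - 1 - 1\right) T = 1 \left(-4\right) T = - 4 T$)
$111 \cdot 151 \cdot 110 + E{\left(P{\left(6 \right)} \right)} = 111 \cdot 151 \cdot 110 - -124 = 16761 \cdot 110 + 124 = 1843710 + 124 = 1843834$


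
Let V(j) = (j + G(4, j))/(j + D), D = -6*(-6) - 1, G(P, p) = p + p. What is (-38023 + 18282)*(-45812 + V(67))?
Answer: 30747416881/34 ≈ 9.0434e+8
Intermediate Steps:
G(P, p) = 2*p
D = 35 (D = 36 - 1 = 35)
V(j) = 3*j/(35 + j) (V(j) = (j + 2*j)/(j + 35) = (3*j)/(35 + j) = 3*j/(35 + j))
(-38023 + 18282)*(-45812 + V(67)) = (-38023 + 18282)*(-45812 + 3*67/(35 + 67)) = -19741*(-45812 + 3*67/102) = -19741*(-45812 + 3*67*(1/102)) = -19741*(-45812 + 67/34) = -19741*(-1557541/34) = 30747416881/34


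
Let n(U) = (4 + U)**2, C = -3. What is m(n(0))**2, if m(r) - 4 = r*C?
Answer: 1936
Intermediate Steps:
m(r) = 4 - 3*r (m(r) = 4 + r*(-3) = 4 - 3*r)
m(n(0))**2 = (4 - 3*(4 + 0)**2)**2 = (4 - 3*4**2)**2 = (4 - 3*16)**2 = (4 - 48)**2 = (-44)**2 = 1936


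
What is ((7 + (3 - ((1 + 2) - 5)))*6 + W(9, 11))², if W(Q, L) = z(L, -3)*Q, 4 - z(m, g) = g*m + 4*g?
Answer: 263169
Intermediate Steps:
z(m, g) = 4 - 4*g - g*m (z(m, g) = 4 - (g*m + 4*g) = 4 - (4*g + g*m) = 4 + (-4*g - g*m) = 4 - 4*g - g*m)
W(Q, L) = Q*(16 + 3*L) (W(Q, L) = (4 - 4*(-3) - 1*(-3)*L)*Q = (4 + 12 + 3*L)*Q = (16 + 3*L)*Q = Q*(16 + 3*L))
((7 + (3 - ((1 + 2) - 5)))*6 + W(9, 11))² = ((7 + (3 - ((1 + 2) - 5)))*6 + 9*(16 + 3*11))² = ((7 + (3 - (3 - 5)))*6 + 9*(16 + 33))² = ((7 + (3 - 1*(-2)))*6 + 9*49)² = ((7 + (3 + 2))*6 + 441)² = ((7 + 5)*6 + 441)² = (12*6 + 441)² = (72 + 441)² = 513² = 263169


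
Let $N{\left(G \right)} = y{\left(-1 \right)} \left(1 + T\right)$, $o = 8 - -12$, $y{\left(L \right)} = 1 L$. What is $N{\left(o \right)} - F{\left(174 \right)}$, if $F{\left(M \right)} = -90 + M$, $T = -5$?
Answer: $-80$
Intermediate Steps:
$y{\left(L \right)} = L$
$o = 20$ ($o = 8 + 12 = 20$)
$N{\left(G \right)} = 4$ ($N{\left(G \right)} = - (1 - 5) = \left(-1\right) \left(-4\right) = 4$)
$N{\left(o \right)} - F{\left(174 \right)} = 4 - \left(-90 + 174\right) = 4 - 84 = -80$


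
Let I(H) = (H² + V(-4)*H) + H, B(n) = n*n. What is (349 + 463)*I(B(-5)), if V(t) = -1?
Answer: 507500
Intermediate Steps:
B(n) = n²
I(H) = H² (I(H) = (H² - H) + H = H²)
(349 + 463)*I(B(-5)) = (349 + 463)*((-5)²)² = 812*25² = 812*625 = 507500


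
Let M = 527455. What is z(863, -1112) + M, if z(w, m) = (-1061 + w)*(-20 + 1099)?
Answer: 313813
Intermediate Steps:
z(w, m) = -1144819 + 1079*w (z(w, m) = (-1061 + w)*1079 = -1144819 + 1079*w)
z(863, -1112) + M = (-1144819 + 1079*863) + 527455 = (-1144819 + 931177) + 527455 = -213642 + 527455 = 313813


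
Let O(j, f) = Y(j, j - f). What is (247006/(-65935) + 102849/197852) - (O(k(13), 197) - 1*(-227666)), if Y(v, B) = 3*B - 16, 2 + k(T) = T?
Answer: -2962541621211337/13045371620 ≈ -2.2710e+5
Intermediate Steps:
k(T) = -2 + T
Y(v, B) = -16 + 3*B
O(j, f) = -16 - 3*f + 3*j (O(j, f) = -16 + 3*(j - f) = -16 + (-3*f + 3*j) = -16 - 3*f + 3*j)
(247006/(-65935) + 102849/197852) - (O(k(13), 197) - 1*(-227666)) = (247006/(-65935) + 102849/197852) - ((-16 - 3*197 + 3*(-2 + 13)) - 1*(-227666)) = (247006*(-1/65935) + 102849*(1/197852)) - ((-16 - 591 + 3*11) + 227666) = (-247006/65935 + 102849/197852) - ((-16 - 591 + 33) + 227666) = -42089282297/13045371620 - (-574 + 227666) = -42089282297/13045371620 - 1*227092 = -42089282297/13045371620 - 227092 = -2962541621211337/13045371620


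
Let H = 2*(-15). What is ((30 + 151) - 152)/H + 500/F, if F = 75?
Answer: 57/10 ≈ 5.7000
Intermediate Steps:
H = -30
((30 + 151) - 152)/H + 500/F = ((30 + 151) - 152)/(-30) + 500/75 = (181 - 152)*(-1/30) + 500*(1/75) = 29*(-1/30) + 20/3 = -29/30 + 20/3 = 57/10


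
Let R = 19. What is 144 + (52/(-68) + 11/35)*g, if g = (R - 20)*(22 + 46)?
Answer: 6112/35 ≈ 174.63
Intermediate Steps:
g = -68 (g = (19 - 20)*(22 + 46) = -1*68 = -68)
144 + (52/(-68) + 11/35)*g = 144 + (52/(-68) + 11/35)*(-68) = 144 + (52*(-1/68) + 11*(1/35))*(-68) = 144 + (-13/17 + 11/35)*(-68) = 144 - 268/595*(-68) = 144 + 1072/35 = 6112/35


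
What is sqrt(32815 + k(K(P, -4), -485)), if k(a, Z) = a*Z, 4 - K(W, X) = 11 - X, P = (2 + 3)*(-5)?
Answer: 5*sqrt(1526) ≈ 195.32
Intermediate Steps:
P = -25 (P = 5*(-5) = -25)
K(W, X) = -7 + X (K(W, X) = 4 - (11 - X) = 4 + (-11 + X) = -7 + X)
k(a, Z) = Z*a
sqrt(32815 + k(K(P, -4), -485)) = sqrt(32815 - 485*(-7 - 4)) = sqrt(32815 - 485*(-11)) = sqrt(32815 + 5335) = sqrt(38150) = 5*sqrt(1526)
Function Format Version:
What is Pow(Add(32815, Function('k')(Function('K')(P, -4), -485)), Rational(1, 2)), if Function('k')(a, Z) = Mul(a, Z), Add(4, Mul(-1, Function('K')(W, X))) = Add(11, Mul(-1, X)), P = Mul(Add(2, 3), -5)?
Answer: Mul(5, Pow(1526, Rational(1, 2))) ≈ 195.32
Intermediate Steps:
P = -25 (P = Mul(5, -5) = -25)
Function('K')(W, X) = Add(-7, X) (Function('K')(W, X) = Add(4, Mul(-1, Add(11, Mul(-1, X)))) = Add(4, Add(-11, X)) = Add(-7, X))
Function('k')(a, Z) = Mul(Z, a)
Pow(Add(32815, Function('k')(Function('K')(P, -4), -485)), Rational(1, 2)) = Pow(Add(32815, Mul(-485, Add(-7, -4))), Rational(1, 2)) = Pow(Add(32815, Mul(-485, -11)), Rational(1, 2)) = Pow(Add(32815, 5335), Rational(1, 2)) = Pow(38150, Rational(1, 2)) = Mul(5, Pow(1526, Rational(1, 2)))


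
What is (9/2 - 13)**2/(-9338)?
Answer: -289/37352 ≈ -0.0077372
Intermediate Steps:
(9/2 - 13)**2/(-9338) = (9*(1/2) - 13)**2*(-1/9338) = (9/2 - 13)**2*(-1/9338) = (-17/2)**2*(-1/9338) = (289/4)*(-1/9338) = -289/37352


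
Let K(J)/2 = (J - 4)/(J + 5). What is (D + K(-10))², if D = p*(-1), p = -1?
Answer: 1089/25 ≈ 43.560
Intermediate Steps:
K(J) = 2*(-4 + J)/(5 + J) (K(J) = 2*((J - 4)/(J + 5)) = 2*((-4 + J)/(5 + J)) = 2*(-4 + J)/(5 + J))
D = 1 (D = -1*(-1) = 1)
(D + K(-10))² = (1 + 2*(-4 - 10)/(5 - 10))² = (1 + 2*(-14)/(-5))² = (1 + 2*(-⅕)*(-14))² = (1 + 28/5)² = (33/5)² = 1089/25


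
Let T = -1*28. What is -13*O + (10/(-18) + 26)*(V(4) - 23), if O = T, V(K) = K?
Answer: -1075/9 ≈ -119.44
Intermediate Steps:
T = -28
O = -28
-13*O + (10/(-18) + 26)*(V(4) - 23) = -13*(-28) + (10/(-18) + 26)*(4 - 23) = 364 + (10*(-1/18) + 26)*(-19) = 364 + (-5/9 + 26)*(-19) = 364 + (229/9)*(-19) = 364 - 4351/9 = -1075/9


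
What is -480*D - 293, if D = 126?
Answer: -60773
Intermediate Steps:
-480*D - 293 = -480*126 - 293 = -60480 - 293 = -60773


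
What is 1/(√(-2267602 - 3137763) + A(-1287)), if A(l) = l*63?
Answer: -11583/939933418 - I*√5405365/6579533926 ≈ -1.2323e-5 - 3.5336e-7*I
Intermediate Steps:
A(l) = 63*l
1/(√(-2267602 - 3137763) + A(-1287)) = 1/(√(-2267602 - 3137763) + 63*(-1287)) = 1/(√(-5405365) - 81081) = 1/(I*√5405365 - 81081) = 1/(-81081 + I*√5405365)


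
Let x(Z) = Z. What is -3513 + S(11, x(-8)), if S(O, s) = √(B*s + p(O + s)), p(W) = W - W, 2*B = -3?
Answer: -3513 + 2*√3 ≈ -3509.5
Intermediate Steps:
B = -3/2 (B = (½)*(-3) = -3/2 ≈ -1.5000)
p(W) = 0
S(O, s) = √6*√(-s)/2 (S(O, s) = √(-3*s/2 + 0) = √(-3*s/2) = √6*√(-s)/2)
-3513 + S(11, x(-8)) = -3513 + √6*√(-1*(-8))/2 = -3513 + √6*√8/2 = -3513 + √6*(2*√2)/2 = -3513 + 2*√3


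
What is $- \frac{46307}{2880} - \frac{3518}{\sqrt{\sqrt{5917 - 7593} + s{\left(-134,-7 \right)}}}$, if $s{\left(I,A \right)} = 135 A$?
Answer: $- \frac{46307}{2880} - \frac{3518}{\sqrt{-945 + 2 i \sqrt{419}}} \approx -18.555 + 114.36 i$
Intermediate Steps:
$- \frac{46307}{2880} - \frac{3518}{\sqrt{\sqrt{5917 - 7593} + s{\left(-134,-7 \right)}}} = - \frac{46307}{2880} - \frac{3518}{\sqrt{\sqrt{5917 - 7593} + 135 \left(-7\right)}} = \left(-46307\right) \frac{1}{2880} - \frac{3518}{\sqrt{\sqrt{-1676} - 945}} = - \frac{46307}{2880} - \frac{3518}{\sqrt{2 i \sqrt{419} - 945}} = - \frac{46307}{2880} - \frac{3518}{\sqrt{-945 + 2 i \sqrt{419}}}$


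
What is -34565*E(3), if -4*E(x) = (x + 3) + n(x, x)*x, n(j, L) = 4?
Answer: 311085/2 ≈ 1.5554e+5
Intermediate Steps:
E(x) = -¾ - 5*x/4 (E(x) = -((x + 3) + 4*x)/4 = -((3 + x) + 4*x)/4 = -(3 + 5*x)/4 = -¾ - 5*x/4)
-34565*E(3) = -34565*(-¾ - 5/4*3) = -34565*(-¾ - 15/4) = -34565*(-9/2) = 311085/2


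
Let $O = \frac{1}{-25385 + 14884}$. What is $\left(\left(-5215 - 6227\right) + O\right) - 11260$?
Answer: $- \frac{238393703}{10501} \approx -22702.0$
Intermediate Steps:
$O = - \frac{1}{10501}$ ($O = \frac{1}{-10501} = - \frac{1}{10501} \approx -9.5229 \cdot 10^{-5}$)
$\left(\left(-5215 - 6227\right) + O\right) - 11260 = \left(\left(-5215 - 6227\right) - \frac{1}{10501}\right) - 11260 = \left(-11442 - \frac{1}{10501}\right) - 11260 = - \frac{120152443}{10501} - 11260 = - \frac{238393703}{10501}$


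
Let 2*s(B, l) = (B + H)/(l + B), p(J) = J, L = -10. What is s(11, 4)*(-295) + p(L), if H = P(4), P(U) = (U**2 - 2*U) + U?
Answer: -1417/6 ≈ -236.17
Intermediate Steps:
P(U) = U**2 - U
H = 12 (H = 4*(-1 + 4) = 4*3 = 12)
s(B, l) = (12 + B)/(2*(B + l)) (s(B, l) = ((B + 12)/(l + B))/2 = ((12 + B)/(B + l))/2 = (12 + B)/(2*(B + l)))
s(11, 4)*(-295) + p(L) = ((6 + (1/2)*11)/(11 + 4))*(-295) - 10 = ((6 + 11/2)/15)*(-295) - 10 = ((1/15)*(23/2))*(-295) - 10 = (23/30)*(-295) - 10 = -1357/6 - 10 = -1417/6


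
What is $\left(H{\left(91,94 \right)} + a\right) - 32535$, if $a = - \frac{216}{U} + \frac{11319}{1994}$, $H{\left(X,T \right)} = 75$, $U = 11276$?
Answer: $- \frac{182428650975}{5621086} \approx -32454.0$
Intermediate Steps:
$a = \frac{31800585}{5621086}$ ($a = - \frac{216}{11276} + \frac{11319}{1994} = \left(-216\right) \frac{1}{11276} + 11319 \cdot \frac{1}{1994} = - \frac{54}{2819} + \frac{11319}{1994} = \frac{31800585}{5621086} \approx 5.6574$)
$\left(H{\left(91,94 \right)} + a\right) - 32535 = \left(75 + \frac{31800585}{5621086}\right) - 32535 = \frac{453382035}{5621086} - 32535 = - \frac{182428650975}{5621086}$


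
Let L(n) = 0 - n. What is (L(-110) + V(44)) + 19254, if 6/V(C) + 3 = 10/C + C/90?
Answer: 43776064/2261 ≈ 19361.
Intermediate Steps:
V(C) = 6/(-3 + 10/C + C/90) (V(C) = 6/(-3 + (10/C + C/90)) = 6/(-3 + 10/C + C/90))
L(n) = -n
(L(-110) + V(44)) + 19254 = (-1*(-110) + 540*44/(900 + 44² - 270*44)) + 19254 = (110 + 540*44/(900 + 1936 - 11880)) + 19254 = (110 + 540*44/(-9044)) + 19254 = (110 + 540*44*(-1/9044)) + 19254 = (110 - 5940/2261) + 19254 = 242770/2261 + 19254 = 43776064/2261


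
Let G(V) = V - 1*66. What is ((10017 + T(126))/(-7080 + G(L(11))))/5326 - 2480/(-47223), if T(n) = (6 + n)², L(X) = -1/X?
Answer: 1024024677587/19770422830686 ≈ 0.051796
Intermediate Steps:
G(V) = -66 + V (G(V) = V - 66 = -66 + V)
((10017 + T(126))/(-7080 + G(L(11))))/5326 - 2480/(-47223) = ((10017 + (6 + 126)²)/(-7080 + (-66 - 1/11)))/5326 - 2480/(-47223) = ((10017 + 132²)/(-7080 + (-66 - 1*1/11)))*(1/5326) - 2480*(-1/47223) = ((10017 + 17424)/(-7080 + (-66 - 1/11)))*(1/5326) + 2480/47223 = (27441/(-7080 - 727/11))*(1/5326) + 2480/47223 = (27441/(-78607/11))*(1/5326) + 2480/47223 = (27441*(-11/78607))*(1/5326) + 2480/47223 = -301851/78607*1/5326 + 2480/47223 = -301851/418660882 + 2480/47223 = 1024024677587/19770422830686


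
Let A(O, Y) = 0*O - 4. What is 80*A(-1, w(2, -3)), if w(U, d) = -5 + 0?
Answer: -320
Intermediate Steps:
w(U, d) = -5
A(O, Y) = -4 (A(O, Y) = 0 - 4 = -4)
80*A(-1, w(2, -3)) = 80*(-4) = -320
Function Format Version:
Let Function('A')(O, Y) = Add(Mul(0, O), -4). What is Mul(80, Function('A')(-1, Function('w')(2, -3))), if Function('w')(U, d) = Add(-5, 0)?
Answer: -320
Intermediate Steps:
Function('w')(U, d) = -5
Function('A')(O, Y) = -4 (Function('A')(O, Y) = Add(0, -4) = -4)
Mul(80, Function('A')(-1, Function('w')(2, -3))) = Mul(80, -4) = -320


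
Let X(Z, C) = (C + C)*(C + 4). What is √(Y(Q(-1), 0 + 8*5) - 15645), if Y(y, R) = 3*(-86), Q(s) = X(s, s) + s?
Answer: 3*I*√1767 ≈ 126.11*I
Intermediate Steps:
X(Z, C) = 2*C*(4 + C) (X(Z, C) = (2*C)*(4 + C) = 2*C*(4 + C))
Q(s) = s + 2*s*(4 + s) (Q(s) = 2*s*(4 + s) + s = s + 2*s*(4 + s))
Y(y, R) = -258
√(Y(Q(-1), 0 + 8*5) - 15645) = √(-258 - 15645) = √(-15903) = 3*I*√1767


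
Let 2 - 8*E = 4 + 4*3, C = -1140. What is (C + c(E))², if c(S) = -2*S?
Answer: 5166529/4 ≈ 1.2916e+6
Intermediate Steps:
E = -7/4 (E = ¼ - (4 + 4*3)/8 = ¼ - (4 + 12)/8 = ¼ - ⅛*16 = ¼ - 2 = -7/4 ≈ -1.7500)
(C + c(E))² = (-1140 - 2*(-7/4))² = (-1140 + 7/2)² = (-2273/2)² = 5166529/4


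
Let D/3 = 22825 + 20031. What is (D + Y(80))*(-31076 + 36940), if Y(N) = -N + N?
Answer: 753922752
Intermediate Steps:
D = 128568 (D = 3*(22825 + 20031) = 3*42856 = 128568)
Y(N) = 0
(D + Y(80))*(-31076 + 36940) = (128568 + 0)*(-31076 + 36940) = 128568*5864 = 753922752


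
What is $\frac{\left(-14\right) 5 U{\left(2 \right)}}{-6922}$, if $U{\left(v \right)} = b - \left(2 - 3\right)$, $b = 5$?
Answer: $\frac{210}{3461} \approx 0.060676$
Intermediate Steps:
$U{\left(v \right)} = 6$ ($U{\left(v \right)} = 5 - \left(2 - 3\right) = 5 - -1 = 5 + 1 = 6$)
$\frac{\left(-14\right) 5 U{\left(2 \right)}}{-6922} = \frac{\left(-14\right) 5 \cdot 6}{-6922} = \left(-70\right) 6 \left(- \frac{1}{6922}\right) = \left(-420\right) \left(- \frac{1}{6922}\right) = \frac{210}{3461}$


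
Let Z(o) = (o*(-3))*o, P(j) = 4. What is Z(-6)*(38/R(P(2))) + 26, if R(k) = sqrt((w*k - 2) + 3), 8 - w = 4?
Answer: 26 - 4104*sqrt(17)/17 ≈ -969.37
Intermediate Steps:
w = 4 (w = 8 - 1*4 = 8 - 4 = 4)
R(k) = sqrt(1 + 4*k) (R(k) = sqrt((4*k - 2) + 3) = sqrt((-2 + 4*k) + 3) = sqrt(1 + 4*k))
Z(o) = -3*o**2 (Z(o) = (-3*o)*o = -3*o**2)
Z(-6)*(38/R(P(2))) + 26 = (-3*(-6)**2)*(38/(sqrt(1 + 4*4))) + 26 = (-3*36)*(38/(sqrt(1 + 16))) + 26 = -4104/(sqrt(17)) + 26 = -4104*sqrt(17)/17 + 26 = 26 - 4104*sqrt(17)/17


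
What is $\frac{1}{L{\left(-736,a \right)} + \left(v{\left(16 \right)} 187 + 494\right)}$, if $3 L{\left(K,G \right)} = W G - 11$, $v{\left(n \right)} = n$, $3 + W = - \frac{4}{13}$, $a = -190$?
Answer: $\frac{39}{143981} \approx 0.00027087$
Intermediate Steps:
$W = - \frac{43}{13}$ ($W = -3 - \frac{4}{13} = - \frac{43}{13} \approx -3.3077$)
$L{\left(K,G \right)} = - \frac{11}{3} - \frac{43 G}{39}$ ($L{\left(K,G \right)} = \frac{- \frac{43 G}{13} - 11}{3} = \frac{-11 - \frac{43 G}{13}}{3} = - \frac{11}{3} - \frac{43 G}{39}$)
$\frac{1}{L{\left(-736,a \right)} + \left(v{\left(16 \right)} 187 + 494\right)} = \frac{1}{\left(- \frac{11}{3} - - \frac{8170}{39}\right) + \left(16 \cdot 187 + 494\right)} = \frac{1}{\left(- \frac{11}{3} + \frac{8170}{39}\right) + \left(2992 + 494\right)} = \frac{1}{\frac{8027}{39} + 3486} = \frac{1}{\frac{143981}{39}} = \frac{39}{143981}$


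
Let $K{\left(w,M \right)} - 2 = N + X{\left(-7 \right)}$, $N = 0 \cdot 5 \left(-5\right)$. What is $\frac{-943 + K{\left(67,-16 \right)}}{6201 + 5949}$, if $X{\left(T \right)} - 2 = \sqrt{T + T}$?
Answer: $- \frac{313}{4050} + \frac{i \sqrt{14}}{12150} \approx -0.077284 + 0.00030796 i$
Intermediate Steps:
$X{\left(T \right)} = 2 + \sqrt{2} \sqrt{T}$ ($X{\left(T \right)} = 2 + \sqrt{T + T} = 2 + \sqrt{2 T} = 2 + \sqrt{2} \sqrt{T}$)
$N = 0$ ($N = 0 \left(-5\right) = 0$)
$K{\left(w,M \right)} = 4 + i \sqrt{14}$ ($K{\left(w,M \right)} = 2 + \left(0 + \left(2 + \sqrt{2} \sqrt{-7}\right)\right) = 2 + \left(0 + \left(2 + \sqrt{2} i \sqrt{7}\right)\right) = 2 + \left(0 + \left(2 + i \sqrt{14}\right)\right) = 2 + \left(2 + i \sqrt{14}\right) = 4 + i \sqrt{14}$)
$\frac{-943 + K{\left(67,-16 \right)}}{6201 + 5949} = \frac{-943 + \left(4 + i \sqrt{14}\right)}{6201 + 5949} = \frac{-939 + i \sqrt{14}}{12150} = \left(-939 + i \sqrt{14}\right) \frac{1}{12150} = - \frac{313}{4050} + \frac{i \sqrt{14}}{12150}$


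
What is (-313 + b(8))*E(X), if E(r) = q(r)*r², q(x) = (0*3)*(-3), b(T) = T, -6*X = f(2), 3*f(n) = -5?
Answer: 0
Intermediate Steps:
f(n) = -5/3 (f(n) = (⅓)*(-5) = -5/3)
X = 5/18 (X = -⅙*(-5/3) = 5/18 ≈ 0.27778)
q(x) = 0 (q(x) = 0*(-3) = 0)
E(r) = 0 (E(r) = 0*r² = 0)
(-313 + b(8))*E(X) = (-313 + 8)*0 = -305*0 = 0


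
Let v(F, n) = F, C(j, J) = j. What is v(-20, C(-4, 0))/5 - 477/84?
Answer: -271/28 ≈ -9.6786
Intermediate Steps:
v(-20, C(-4, 0))/5 - 477/84 = -20/5 - 477/84 = -20*⅕ - 477*1/84 = -4 - 159/28 = -271/28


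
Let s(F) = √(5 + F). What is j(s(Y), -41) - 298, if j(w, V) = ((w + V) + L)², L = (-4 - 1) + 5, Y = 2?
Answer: 1390 - 82*√7 ≈ 1173.0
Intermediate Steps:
L = 0 (L = -5 + 5 = 0)
j(w, V) = (V + w)² (j(w, V) = ((w + V) + 0)² = ((V + w) + 0)² = (V + w)²)
j(s(Y), -41) - 298 = (-41 + √(5 + 2))² - 298 = (-41 + √7)² - 298 = -298 + (-41 + √7)²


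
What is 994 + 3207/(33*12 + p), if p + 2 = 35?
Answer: 143211/143 ≈ 1001.5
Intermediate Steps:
p = 33 (p = -2 + 35 = 33)
994 + 3207/(33*12 + p) = 994 + 3207/(33*12 + 33) = 994 + 3207/(396 + 33) = 994 + 3207/429 = 994 + 3207*(1/429) = 994 + 1069/143 = 143211/143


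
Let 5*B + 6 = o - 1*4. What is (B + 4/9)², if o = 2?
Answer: 2704/2025 ≈ 1.3353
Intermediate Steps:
B = -8/5 (B = -6/5 + (2 - 1*4)/5 = -6/5 + (2 - 4)/5 = -6/5 + (⅕)*(-2) = -6/5 - ⅖ = -8/5 ≈ -1.6000)
(B + 4/9)² = (-8/5 + 4/9)² = (-52/45)² = 2704/2025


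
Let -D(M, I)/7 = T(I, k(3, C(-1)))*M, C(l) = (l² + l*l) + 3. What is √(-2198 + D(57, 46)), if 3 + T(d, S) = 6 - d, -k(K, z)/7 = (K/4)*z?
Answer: √14959 ≈ 122.31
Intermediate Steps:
C(l) = 3 + 2*l² (C(l) = (l² + l²) + 3 = 2*l² + 3 = 3 + 2*l²)
k(K, z) = -7*K*z/4 (k(K, z) = -7*K/4*z = -7*K*z/4)
T(d, S) = 3 - d (T(d, S) = -3 + (6 - d) = 3 - d)
D(M, I) = -7*M*(3 - I) (D(M, I) = -7*(3 - I)*M = -7*M*(3 - I))
√(-2198 + D(57, 46)) = √(-2198 + 7*57*(-3 + 46)) = √(-2198 + 7*57*43) = √(-2198 + 17157) = √14959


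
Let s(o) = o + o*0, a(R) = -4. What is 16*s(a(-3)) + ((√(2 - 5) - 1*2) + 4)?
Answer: -62 + I*√3 ≈ -62.0 + 1.732*I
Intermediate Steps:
s(o) = o (s(o) = o + 0 = o)
16*s(a(-3)) + ((√(2 - 5) - 1*2) + 4) = 16*(-4) + ((√(2 - 5) - 1*2) + 4) = -64 + ((√(-3) - 2) + 4) = -64 + ((I*√3 - 2) + 4) = -64 + ((-2 + I*√3) + 4) = -64 + (2 + I*√3) = -62 + I*√3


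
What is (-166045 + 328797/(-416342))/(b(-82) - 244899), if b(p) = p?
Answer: 69131836187/101995879502 ≈ 0.67779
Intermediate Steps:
(-166045 + 328797/(-416342))/(b(-82) - 244899) = (-166045 + 328797/(-416342))/(-82 - 244899) = (-166045 + 328797*(-1/416342))/(-244981) = (-166045 - 328797/416342)*(-1/244981) = -69131836187/416342*(-1/244981) = 69131836187/101995879502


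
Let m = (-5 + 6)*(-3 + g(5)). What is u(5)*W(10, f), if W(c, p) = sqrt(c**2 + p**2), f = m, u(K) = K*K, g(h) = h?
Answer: 50*sqrt(26) ≈ 254.95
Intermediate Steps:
u(K) = K**2
m = 2 (m = (-5 + 6)*(-3 + 5) = 1*2 = 2)
f = 2
u(5)*W(10, f) = 5**2*sqrt(10**2 + 2**2) = 25*sqrt(100 + 4) = 25*sqrt(104) = 25*(2*sqrt(26)) = 50*sqrt(26)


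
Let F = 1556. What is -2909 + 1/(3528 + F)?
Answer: -14789355/5084 ≈ -2909.0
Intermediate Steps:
-2909 + 1/(3528 + F) = -2909 + 1/(3528 + 1556) = -2909 + 1/5084 = -14789355/5084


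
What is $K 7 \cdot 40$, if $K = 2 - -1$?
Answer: $840$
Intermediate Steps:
$K = 3$ ($K = 2 + 1 = 3$)
$K 7 \cdot 40 = 3 \cdot 7 \cdot 40 = 21 \cdot 40 = 840$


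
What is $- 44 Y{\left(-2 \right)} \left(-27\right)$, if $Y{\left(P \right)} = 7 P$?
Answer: $-16632$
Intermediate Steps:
$- 44 Y{\left(-2 \right)} \left(-27\right) = - 44 \cdot 7 \left(-2\right) \left(-27\right) = \left(-44\right) \left(-14\right) \left(-27\right) = 616 \left(-27\right) = -16632$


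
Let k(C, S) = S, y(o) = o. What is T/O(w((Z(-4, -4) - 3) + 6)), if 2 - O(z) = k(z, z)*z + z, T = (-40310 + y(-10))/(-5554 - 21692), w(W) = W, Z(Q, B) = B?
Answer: 3360/4541 ≈ 0.73993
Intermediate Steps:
T = 6720/4541 (T = (-40310 - 10)/(-5554 - 21692) = -40320/(-27246) = -40320*(-1/27246) = 6720/4541 ≈ 1.4799)
O(z) = 2 - z - z² (O(z) = 2 - (z*z + z) = 2 - (z² + z) = 2 - (z + z²) = 2 + (-z - z²) = 2 - z - z²)
T/O(w((Z(-4, -4) - 3) + 6)) = 6720/(4541*(2 - ((-4 - 3) + 6) - ((-4 - 3) + 6)²)) = 6720/(4541*(2 - (-7 + 6) - (-7 + 6)²)) = 6720/(4541*(2 - 1*(-1) - 1*(-1)²)) = 6720/(4541*(2 + 1 - 1*1)) = 6720/(4541*(2 + 1 - 1)) = (6720/4541)/2 = (6720/4541)*(½) = 3360/4541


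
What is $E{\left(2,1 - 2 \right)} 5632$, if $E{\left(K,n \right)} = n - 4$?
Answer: $-28160$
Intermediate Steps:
$E{\left(K,n \right)} = -4 + n$
$E{\left(2,1 - 2 \right)} 5632 = \left(-4 + \left(1 - 2\right)\right) 5632 = \left(-4 - 1\right) 5632 = \left(-5\right) 5632 = -28160$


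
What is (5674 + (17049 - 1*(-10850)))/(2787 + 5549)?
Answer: 33573/8336 ≈ 4.0275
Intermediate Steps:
(5674 + (17049 - 1*(-10850)))/(2787 + 5549) = (5674 + (17049 + 10850))/8336 = (5674 + 27899)*(1/8336) = 33573*(1/8336) = 33573/8336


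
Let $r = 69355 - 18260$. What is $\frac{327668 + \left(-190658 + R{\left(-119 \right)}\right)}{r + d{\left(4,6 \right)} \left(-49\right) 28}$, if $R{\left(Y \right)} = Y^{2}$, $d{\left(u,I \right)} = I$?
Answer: $\frac{151171}{42863} \approx 3.5268$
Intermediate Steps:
$r = 51095$ ($r = 69355 - 18260 = 51095$)
$\frac{327668 + \left(-190658 + R{\left(-119 \right)}\right)}{r + d{\left(4,6 \right)} \left(-49\right) 28} = \frac{327668 - \left(190658 - \left(-119\right)^{2}\right)}{51095 + 6 \left(-49\right) 28} = \frac{327668 + \left(-190658 + 14161\right)}{51095 - 8232} = \frac{327668 - 176497}{51095 - 8232} = \frac{151171}{42863}$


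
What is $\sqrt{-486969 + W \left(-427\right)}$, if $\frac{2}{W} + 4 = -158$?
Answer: $\frac{i \sqrt{39444062}}{9} \approx 697.83 i$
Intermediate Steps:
$W = - \frac{1}{81}$ ($W = \frac{2}{-4 - 158} = \frac{2}{-162} = 2 \left(- \frac{1}{162}\right) = - \frac{1}{81} \approx -0.012346$)
$\sqrt{-486969 + W \left(-427\right)} = \sqrt{-486969 - - \frac{427}{81}} = \sqrt{-486969 + \frac{427}{81}} = \sqrt{- \frac{39444062}{81}} = \frac{i \sqrt{39444062}}{9}$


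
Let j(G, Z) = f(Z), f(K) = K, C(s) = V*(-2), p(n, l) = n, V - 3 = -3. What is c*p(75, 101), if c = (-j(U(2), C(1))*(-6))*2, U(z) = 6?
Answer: 0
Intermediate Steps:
V = 0 (V = 3 - 3 = 0)
C(s) = 0 (C(s) = 0*(-2) = 0)
j(G, Z) = Z
c = 0 (c = (-1*0*(-6))*2 = (0*(-6))*2 = 0*2 = 0)
c*p(75, 101) = 0*75 = 0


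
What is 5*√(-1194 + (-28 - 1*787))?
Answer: 35*I*√41 ≈ 224.11*I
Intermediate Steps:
5*√(-1194 + (-28 - 1*787)) = 5*√(-1194 + (-28 - 787)) = 5*√(-1194 - 815) = 5*√(-2009) = 5*(7*I*√41) = 35*I*√41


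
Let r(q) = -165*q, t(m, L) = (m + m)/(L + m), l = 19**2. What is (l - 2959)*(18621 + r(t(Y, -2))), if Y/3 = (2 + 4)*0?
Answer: -48377358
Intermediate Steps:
l = 361
Y = 0 (Y = 3*((2 + 4)*0) = 3*(6*0) = 3*0 = 0)
t(m, L) = 2*m/(L + m) (t(m, L) = (2*m)/(L + m) = 2*m/(L + m))
(l - 2959)*(18621 + r(t(Y, -2))) = (361 - 2959)*(18621 - 330*0/(-2 + 0)) = -2598*(18621 - 330*0/(-2)) = -2598*(18621 - 330*0*(-1)/2) = -2598*(18621 - 165*0) = -2598*(18621 + 0) = -2598*18621 = -48377358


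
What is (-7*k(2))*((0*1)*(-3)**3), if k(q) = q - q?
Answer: 0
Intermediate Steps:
k(q) = 0
(-7*k(2))*((0*1)*(-3)**3) = (-7*0)*((0*1)*(-3)**3) = 0*(0*(-27)) = 0*0 = 0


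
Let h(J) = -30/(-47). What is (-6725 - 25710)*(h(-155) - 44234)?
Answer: 67431327080/47 ≈ 1.4347e+9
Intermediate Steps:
h(J) = 30/47 (h(J) = -30*(-1/47) = 30/47)
(-6725 - 25710)*(h(-155) - 44234) = (-6725 - 25710)*(30/47 - 44234) = -32435*(-2078968/47) = 67431327080/47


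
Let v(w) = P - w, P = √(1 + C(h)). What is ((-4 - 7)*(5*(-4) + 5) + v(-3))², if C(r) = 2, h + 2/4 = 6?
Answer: (168 + √3)² ≈ 28809.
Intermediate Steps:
h = 11/2 (h = -½ + 6 = 11/2 ≈ 5.5000)
P = √3 (P = √(1 + 2) = √3 ≈ 1.7320)
v(w) = √3 - w
((-4 - 7)*(5*(-4) + 5) + v(-3))² = ((-4 - 7)*(5*(-4) + 5) + (√3 - 1*(-3)))² = (-11*(-20 + 5) + (√3 + 3))² = (-11*(-15) + (3 + √3))² = (165 + (3 + √3))² = (168 + √3)²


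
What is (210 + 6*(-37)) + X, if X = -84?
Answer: -96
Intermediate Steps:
(210 + 6*(-37)) + X = (210 + 6*(-37)) - 84 = (210 - 222) - 84 = -12 - 84 = -96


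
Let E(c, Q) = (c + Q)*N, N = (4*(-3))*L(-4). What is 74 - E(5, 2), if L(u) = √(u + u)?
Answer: 74 + 168*I*√2 ≈ 74.0 + 237.59*I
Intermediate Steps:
L(u) = √2*√u (L(u) = √(2*u) = √2*√u)
N = -24*I*√2 (N = (4*(-3))*(√2*√(-4)) = -12*√2*2*I = -24*I*√2 ≈ -33.941*I)
E(c, Q) = -24*I*√2*(Q + c) (E(c, Q) = (c + Q)*(-24*I*√2) = (Q + c)*(-24*I*√2) = -24*I*√2*(Q + c))
74 - E(5, 2) = 74 - 24*I*√2*(-1*2 - 1*5) = 74 - 24*I*√2*(-2 - 5) = 74 - 24*I*√2*(-7) = 74 - (-168)*I*√2 = 74 + 168*I*√2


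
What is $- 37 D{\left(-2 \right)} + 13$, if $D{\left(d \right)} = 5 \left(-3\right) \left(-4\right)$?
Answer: $-2207$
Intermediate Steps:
$D{\left(d \right)} = 60$ ($D{\left(d \right)} = \left(-15\right) \left(-4\right) = 60$)
$- 37 D{\left(-2 \right)} + 13 = \left(-37\right) 60 + 13 = -2220 + 13 = -2207$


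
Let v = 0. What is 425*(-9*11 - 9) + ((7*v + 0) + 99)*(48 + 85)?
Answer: -32733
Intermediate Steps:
425*(-9*11 - 9) + ((7*v + 0) + 99)*(48 + 85) = 425*(-9*11 - 9) + ((7*0 + 0) + 99)*(48 + 85) = 425*(-99 - 9) + ((0 + 0) + 99)*133 = 425*(-108) + (0 + 99)*133 = -45900 + 99*133 = -45900 + 13167 = -32733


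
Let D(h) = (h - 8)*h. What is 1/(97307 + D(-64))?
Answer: 1/101915 ≈ 9.8121e-6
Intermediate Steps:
D(h) = h*(-8 + h) (D(h) = (-8 + h)*h = h*(-8 + h))
1/(97307 + D(-64)) = 1/(97307 - 64*(-8 - 64)) = 1/(97307 - 64*(-72)) = 1/(97307 + 4608) = 1/101915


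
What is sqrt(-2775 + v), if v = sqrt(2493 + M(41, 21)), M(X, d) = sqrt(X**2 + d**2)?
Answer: sqrt(-2775 + sqrt(2493 + sqrt(2122))) ≈ 52.198*I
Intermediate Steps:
v = sqrt(2493 + sqrt(2122)) (v = sqrt(2493 + sqrt(41**2 + 21**2)) = sqrt(2493 + sqrt(1681 + 441)) = sqrt(2493 + sqrt(2122)) ≈ 50.389)
sqrt(-2775 + v) = sqrt(-2775 + sqrt(2493 + sqrt(2122)))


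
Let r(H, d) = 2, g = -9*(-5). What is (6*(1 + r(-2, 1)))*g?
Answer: 810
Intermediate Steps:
g = 45
(6*(1 + r(-2, 1)))*g = (6*(1 + 2))*45 = (6*3)*45 = 18*45 = 810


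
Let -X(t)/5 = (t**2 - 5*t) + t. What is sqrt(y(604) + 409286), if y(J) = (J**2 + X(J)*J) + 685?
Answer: I*sqrt(1093673213) ≈ 33071.0*I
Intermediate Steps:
X(t) = -5*t**2 + 20*t (X(t) = -5*((t**2 - 5*t) + t) = -5*(t**2 - 4*t) = -5*t**2 + 20*t)
y(J) = 685 + J**2 + 5*J**2*(4 - J) (y(J) = (J**2 + (5*J*(4 - J))*J) + 685 = (J**2 + 5*J**2*(4 - J)) + 685 = 685 + J**2 + 5*J**2*(4 - J))
sqrt(y(604) + 409286) = sqrt((685 - 5*604**3 + 21*604**2) + 409286) = sqrt((685 - 5*220348864 + 21*364816) + 409286) = sqrt((685 - 1101744320 + 7661136) + 409286) = sqrt(-1094082499 + 409286) = sqrt(-1093673213) = I*sqrt(1093673213)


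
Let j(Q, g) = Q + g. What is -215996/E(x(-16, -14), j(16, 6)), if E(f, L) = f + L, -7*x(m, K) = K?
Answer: -53999/6 ≈ -8999.8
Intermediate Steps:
x(m, K) = -K/7
E(f, L) = L + f
-215996/E(x(-16, -14), j(16, 6)) = -215996/((16 + 6) - ⅐*(-14)) = -215996/(22 + 2) = -215996/24 = -215996*1/24 = -53999/6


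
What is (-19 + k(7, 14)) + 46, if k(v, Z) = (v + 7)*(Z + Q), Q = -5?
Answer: 153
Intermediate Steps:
k(v, Z) = (-5 + Z)*(7 + v) (k(v, Z) = (v + 7)*(Z - 5) = (7 + v)*(-5 + Z) = (-5 + Z)*(7 + v))
(-19 + k(7, 14)) + 46 = (-19 + (-35 - 5*7 + 7*14 + 14*7)) + 46 = (-19 + (-35 - 35 + 98 + 98)) + 46 = (-19 + 126) + 46 = 107 + 46 = 153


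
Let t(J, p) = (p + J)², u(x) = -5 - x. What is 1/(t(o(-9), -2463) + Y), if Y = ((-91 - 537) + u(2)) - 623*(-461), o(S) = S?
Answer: 1/6397352 ≈ 1.5631e-7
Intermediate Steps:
t(J, p) = (J + p)²
Y = 286568 (Y = ((-91 - 537) + (-5 - 1*2)) - 623*(-461) = (-628 + (-5 - 2)) + 287203 = (-628 - 7) + 287203 = -635 + 287203 = 286568)
1/(t(o(-9), -2463) + Y) = 1/((-9 - 2463)² + 286568) = 1/((-2472)² + 286568) = 1/(6110784 + 286568) = 1/6397352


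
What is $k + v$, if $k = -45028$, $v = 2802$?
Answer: $-42226$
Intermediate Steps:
$k + v = -45028 + 2802 = -42226$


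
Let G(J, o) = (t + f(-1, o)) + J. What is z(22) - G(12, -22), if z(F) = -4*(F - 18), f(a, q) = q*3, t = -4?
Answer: 42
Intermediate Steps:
f(a, q) = 3*q
z(F) = 72 - 4*F (z(F) = -4*(-18 + F) = 72 - 4*F)
G(J, o) = -4 + J + 3*o (G(J, o) = (-4 + 3*o) + J = -4 + J + 3*o)
z(22) - G(12, -22) = (72 - 4*22) - (-4 + 12 + 3*(-22)) = (72 - 88) - (-4 + 12 - 66) = -16 - 1*(-58) = -16 + 58 = 42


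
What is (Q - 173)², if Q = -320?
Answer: 243049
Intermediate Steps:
(Q - 173)² = (-320 - 173)² = (-493)² = 243049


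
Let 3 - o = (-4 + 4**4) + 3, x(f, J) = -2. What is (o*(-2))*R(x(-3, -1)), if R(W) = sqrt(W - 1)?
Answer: 504*I*sqrt(3) ≈ 872.95*I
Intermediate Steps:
R(W) = sqrt(-1 + W)
o = -252 (o = 3 - ((-4 + 4**4) + 3) = 3 - ((-4 + 256) + 3) = 3 - (252 + 3) = 3 - 1*255 = 3 - 255 = -252)
(o*(-2))*R(x(-3, -1)) = (-252*(-2))*sqrt(-1 - 2) = 504*sqrt(-3) = 504*(I*sqrt(3)) = 504*I*sqrt(3)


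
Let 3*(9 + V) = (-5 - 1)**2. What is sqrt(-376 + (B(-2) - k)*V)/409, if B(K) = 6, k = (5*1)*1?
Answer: I*sqrt(373)/409 ≈ 0.047221*I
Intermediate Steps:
k = 5 (k = 5*1 = 5)
V = 3 (V = -9 + (-5 - 1)**2/3 = -9 + (1/3)*(-6)**2 = -9 + (1/3)*36 = -9 + 12 = 3)
sqrt(-376 + (B(-2) - k)*V)/409 = sqrt(-376 + (6 - 1*5)*3)/409 = sqrt(-376 + (6 - 5)*3)*(1/409) = sqrt(-376 + 1*3)*(1/409) = sqrt(-376 + 3)*(1/409) = sqrt(-373)*(1/409) = (I*sqrt(373))*(1/409) = I*sqrt(373)/409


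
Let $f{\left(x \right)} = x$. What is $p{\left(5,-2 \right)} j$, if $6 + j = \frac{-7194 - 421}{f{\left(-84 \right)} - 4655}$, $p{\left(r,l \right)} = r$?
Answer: $- \frac{104095}{4739} \approx -21.966$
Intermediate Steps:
$j = - \frac{20819}{4739}$ ($j = -6 + \frac{-7194 - 421}{-84 - 4655} = -6 - \frac{7615}{-4739} = -6 - - \frac{7615}{4739} = -6 + \frac{7615}{4739} = - \frac{20819}{4739} \approx -4.3931$)
$p{\left(5,-2 \right)} j = 5 \left(- \frac{20819}{4739}\right) = - \frac{104095}{4739}$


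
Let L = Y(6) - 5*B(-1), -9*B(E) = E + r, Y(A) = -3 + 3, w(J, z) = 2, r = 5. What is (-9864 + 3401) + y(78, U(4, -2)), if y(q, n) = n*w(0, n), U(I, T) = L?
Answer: -58127/9 ≈ -6458.6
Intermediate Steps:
Y(A) = 0
B(E) = -5/9 - E/9 (B(E) = -(E + 5)/9 = -(5 + E)/9 = -5/9 - E/9)
L = 20/9 (L = 0 - 5*(-5/9 - ⅑*(-1)) = 0 - 5*(-5/9 + ⅑) = 0 - 5*(-4/9) = 0 + 20/9 = 20/9 ≈ 2.2222)
U(I, T) = 20/9
y(q, n) = 2*n (y(q, n) = n*2 = 2*n)
(-9864 + 3401) + y(78, U(4, -2)) = (-9864 + 3401) + 2*(20/9) = -6463 + 40/9 = -58127/9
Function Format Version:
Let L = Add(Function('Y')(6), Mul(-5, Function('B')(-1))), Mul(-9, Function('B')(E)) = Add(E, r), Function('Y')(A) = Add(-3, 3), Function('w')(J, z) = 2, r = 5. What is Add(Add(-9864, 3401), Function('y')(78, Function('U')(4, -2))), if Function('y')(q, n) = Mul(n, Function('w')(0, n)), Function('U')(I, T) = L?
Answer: Rational(-58127, 9) ≈ -6458.6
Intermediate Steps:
Function('Y')(A) = 0
Function('B')(E) = Add(Rational(-5, 9), Mul(Rational(-1, 9), E)) (Function('B')(E) = Mul(Rational(-1, 9), Add(E, 5)) = Mul(Rational(-1, 9), Add(5, E)) = Add(Rational(-5, 9), Mul(Rational(-1, 9), E)))
L = Rational(20, 9) (L = Add(0, Mul(-5, Add(Rational(-5, 9), Mul(Rational(-1, 9), -1)))) = Add(0, Mul(-5, Add(Rational(-5, 9), Rational(1, 9)))) = Add(0, Mul(-5, Rational(-4, 9))) = Add(0, Rational(20, 9)) = Rational(20, 9) ≈ 2.2222)
Function('U')(I, T) = Rational(20, 9)
Function('y')(q, n) = Mul(2, n) (Function('y')(q, n) = Mul(n, 2) = Mul(2, n))
Add(Add(-9864, 3401), Function('y')(78, Function('U')(4, -2))) = Add(Add(-9864, 3401), Mul(2, Rational(20, 9))) = Add(-6463, Rational(40, 9)) = Rational(-58127, 9)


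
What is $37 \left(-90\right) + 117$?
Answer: $-3213$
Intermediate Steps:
$37 \left(-90\right) + 117 = -3330 + 117 = -3213$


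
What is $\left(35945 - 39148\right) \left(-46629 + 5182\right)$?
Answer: $132754741$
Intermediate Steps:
$\left(35945 - 39148\right) \left(-46629 + 5182\right) = \left(-3203\right) \left(-41447\right) = 132754741$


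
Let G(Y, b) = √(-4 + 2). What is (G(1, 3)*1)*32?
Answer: 32*I*√2 ≈ 45.255*I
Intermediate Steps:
G(Y, b) = I*√2 (G(Y, b) = √(-2) = I*√2)
(G(1, 3)*1)*32 = ((I*√2)*1)*32 = (I*√2)*32 = 32*I*√2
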